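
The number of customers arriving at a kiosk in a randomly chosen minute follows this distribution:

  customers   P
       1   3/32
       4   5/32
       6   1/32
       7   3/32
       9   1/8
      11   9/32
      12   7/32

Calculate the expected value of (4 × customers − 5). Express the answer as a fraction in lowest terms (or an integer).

E[4x-5] = (3/32)·(-1) + (5/32)·11 + (1/32)·19 + (3/32)·23 + (1/8)·31 + (9/32)·39 + (7/32)·43
     = 229/8

229/8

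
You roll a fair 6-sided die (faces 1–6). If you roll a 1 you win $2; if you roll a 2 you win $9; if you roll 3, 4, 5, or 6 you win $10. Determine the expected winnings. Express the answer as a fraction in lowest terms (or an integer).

E[payout] = (1/6)·2 + (1/6)·9 + (2/3)·10 = 17/2

17/2 dollars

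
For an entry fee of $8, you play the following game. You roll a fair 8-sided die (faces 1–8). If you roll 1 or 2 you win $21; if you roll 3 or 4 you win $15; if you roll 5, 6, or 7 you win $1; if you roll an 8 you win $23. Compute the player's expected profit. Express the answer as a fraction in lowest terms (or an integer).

17/4 dollars

E[payout] = (3/8)·1 + (1/4)·15 + (1/4)·21 + (1/8)·23 = 49/4
Expected profit = 49/4 − 8 = 17/4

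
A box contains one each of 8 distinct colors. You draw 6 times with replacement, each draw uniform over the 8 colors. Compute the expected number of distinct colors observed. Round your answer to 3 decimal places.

4.410

Let Xⱼ=1 if type j appears at least once. P(Xⱼ=1) = 1 − ((8−1)/8)^6 = 144495/262144.
E[#distinct] = 8·144495/262144 = 144495/32768.
≈ 4.410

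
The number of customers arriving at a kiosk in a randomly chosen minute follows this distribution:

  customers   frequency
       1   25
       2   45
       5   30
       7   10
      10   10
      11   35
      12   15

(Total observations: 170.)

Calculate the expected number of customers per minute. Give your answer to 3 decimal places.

5.882

Total = 170, so P(customers=1) = 25/170, etc.
E[X] = (5/34)·1 + (9/34)·2 + (3/17)·5 + (1/17)·7 + (1/17)·10 + (7/34)·11 + (3/34)·12
     = 100/17 ≈ 5.882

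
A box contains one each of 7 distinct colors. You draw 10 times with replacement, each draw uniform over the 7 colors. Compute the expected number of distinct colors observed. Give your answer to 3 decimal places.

5.502

Let Xⱼ=1 if type j appears at least once. P(Xⱼ=1) = 1 − ((7−1)/7)^10 = 222009073/282475249.
E[#distinct] = 7·222009073/282475249 = 222009073/40353607.
≈ 5.502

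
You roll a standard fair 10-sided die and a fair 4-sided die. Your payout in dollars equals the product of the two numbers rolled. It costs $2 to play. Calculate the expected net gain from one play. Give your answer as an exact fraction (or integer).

47/4 dollars

Distribution of the product of the two numbers rolled: 1 w.p. 1/40, 2 w.p. 1/20, 3 w.p. 1/20, 4 w.p. 3/40, 5 w.p. 1/40, 6 w.p. 3/40, …
E[payout] = (1/40)·1 + (1/20)·2 + (1/20)·3 + (3/40)·4 + (1/40)·5 + (3/40)·6 + (1/40)·7 + (3/40)·8 + (1/20)·9 + (1/20)·10 + (3/40)·12 + (1/40)·14 + (1/40)·15 + (1/20)·16 + (1/20)·18 + (1/20)·20 + (1/40)·21 + (1/20)·24 + (1/40)·27 + (1/40)·28 + (1/40)·30 + (1/40)·32 + (1/40)·36 + (1/40)·40 = 55/4
Expected profit = 55/4 − 2 = 47/4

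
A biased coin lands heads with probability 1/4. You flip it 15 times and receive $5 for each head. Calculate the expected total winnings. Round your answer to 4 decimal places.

E[#heads] = 15·1/4 = 15/4 (linearity over flips).
E[winnings] = 5·15/4 = 75/4.
≈ 18.7500

$18.7500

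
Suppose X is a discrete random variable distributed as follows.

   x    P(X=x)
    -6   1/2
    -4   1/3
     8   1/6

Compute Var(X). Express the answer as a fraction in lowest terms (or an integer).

E[X] = (1/2)·(-6) + (1/3)·(-4) + (1/6)·8 = -3
E[X²] = (1/2)·36 + (1/3)·16 + (1/6)·64 = 34
Var(X) = 34 − (-3)² = 25

25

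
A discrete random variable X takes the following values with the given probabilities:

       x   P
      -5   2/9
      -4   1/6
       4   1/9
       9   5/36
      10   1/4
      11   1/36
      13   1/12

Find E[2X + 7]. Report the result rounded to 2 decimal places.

14.61

E[2x+7] = (2/9)·(-3) + (1/6)·(-1) + (1/9)·15 + (5/36)·25 + (1/4)·27 + (1/36)·29 + (1/12)·33
     = 263/18 ≈ 14.61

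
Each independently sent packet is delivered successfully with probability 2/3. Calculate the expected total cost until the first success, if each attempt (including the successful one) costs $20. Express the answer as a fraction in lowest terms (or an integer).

$30

E[#attempts] = 1/p = 3/2; E[cost] = 20·3/2 = 30.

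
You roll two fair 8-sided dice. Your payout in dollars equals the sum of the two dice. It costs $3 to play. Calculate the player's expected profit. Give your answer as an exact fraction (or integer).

$6

Distribution of the sum of the two dice: 2 w.p. 1/64, 3 w.p. 1/32, 4 w.p. 3/64, 5 w.p. 1/16, 6 w.p. 5/64, 7 w.p. 3/32, …
E[payout] = (1/64)·2 + (1/32)·3 + (3/64)·4 + (1/16)·5 + (5/64)·6 + (3/32)·7 + (7/64)·8 + (1/8)·9 + (7/64)·10 + (3/32)·11 + (5/64)·12 + (1/16)·13 + (3/64)·14 + (1/32)·15 + (1/64)·16 = 9
Expected profit = 9 − 3 = 6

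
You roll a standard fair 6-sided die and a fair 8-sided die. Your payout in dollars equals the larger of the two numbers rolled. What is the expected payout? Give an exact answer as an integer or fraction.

Distribution of the larger of the two numbers rolled: 1 w.p. 1/48, 2 w.p. 1/16, 3 w.p. 5/48, 4 w.p. 7/48, 5 w.p. 3/16, 6 w.p. 11/48, …
E[payout] = (1/48)·1 + (1/16)·2 + (5/48)·3 + (7/48)·4 + (3/16)·5 + (11/48)·6 + (1/8)·7 + (1/8)·8 = 251/48

251/48 dollars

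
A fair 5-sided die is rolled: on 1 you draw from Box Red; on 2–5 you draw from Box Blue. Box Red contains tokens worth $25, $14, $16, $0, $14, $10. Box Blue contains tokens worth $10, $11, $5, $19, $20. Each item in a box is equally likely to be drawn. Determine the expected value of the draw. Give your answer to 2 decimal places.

$13.03

E[X | Box Red] = (25 + 14 + 16 + 0 + 14 + 10)/6 = 79/6
E[X | Box Blue] = (10 + 11 + 5 + 19 + 20)/5 = 13
E[X] = (1/5)·79/6 + (4/5)·13 = 391/30 ≈ 13.03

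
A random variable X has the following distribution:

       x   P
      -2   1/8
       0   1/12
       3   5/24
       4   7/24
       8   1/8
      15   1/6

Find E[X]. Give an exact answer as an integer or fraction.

E[X] = (1/8)·(-2) + (1/12)·0 + (5/24)·3 + (7/24)·4 + (1/8)·8 + (1/6)·15
     = 121/24

121/24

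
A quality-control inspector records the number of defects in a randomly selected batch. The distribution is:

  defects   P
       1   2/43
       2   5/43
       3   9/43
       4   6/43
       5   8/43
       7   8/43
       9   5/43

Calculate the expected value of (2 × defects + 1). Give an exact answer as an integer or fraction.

E[2x+1] = (2/43)·3 + (5/43)·5 + (9/43)·7 + (6/43)·9 + (8/43)·11 + (8/43)·15 + (5/43)·19
     = 451/43

451/43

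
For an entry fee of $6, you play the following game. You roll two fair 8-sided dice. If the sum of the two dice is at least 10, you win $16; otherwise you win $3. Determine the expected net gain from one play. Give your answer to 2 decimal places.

E[payout] = (9/16)·3 + (7/16)·16 = 139/16
Expected profit = 139/16 − 6 = 43/16 ≈ $2.69

$2.69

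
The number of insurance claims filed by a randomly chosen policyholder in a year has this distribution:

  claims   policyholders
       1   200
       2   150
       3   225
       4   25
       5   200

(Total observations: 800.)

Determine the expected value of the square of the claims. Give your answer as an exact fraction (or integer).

329/32

Total = 800, so P(claims=1) = 200/800, etc.
E[X²] = (1/4)·1 + (3/16)·4 + (9/32)·9 + (1/32)·16 + (1/4)·25
     = 329/32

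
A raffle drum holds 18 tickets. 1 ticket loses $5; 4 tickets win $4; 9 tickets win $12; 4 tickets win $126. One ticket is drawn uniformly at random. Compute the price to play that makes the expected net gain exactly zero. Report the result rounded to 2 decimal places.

E[payout] = (1/18)·(-5) + (4/18)·4 + (9/18)·12 + (4/18)·126 = 623/18
Fair fee = E[payout] = 623/18 ≈ $34.61

$34.61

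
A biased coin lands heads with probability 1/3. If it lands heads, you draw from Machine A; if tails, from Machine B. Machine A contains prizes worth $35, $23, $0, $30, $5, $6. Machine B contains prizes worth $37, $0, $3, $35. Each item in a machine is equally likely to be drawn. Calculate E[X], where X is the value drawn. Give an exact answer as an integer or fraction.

E[X | Machine A] = (35 + 23 + 0 + 30 + 5 + 6)/6 = 33/2
E[X | Machine B] = (37 + 0 + 3 + 35)/4 = 75/4
E[X] = (1/3)·33/2 + (2/3)·75/4 = 18

$18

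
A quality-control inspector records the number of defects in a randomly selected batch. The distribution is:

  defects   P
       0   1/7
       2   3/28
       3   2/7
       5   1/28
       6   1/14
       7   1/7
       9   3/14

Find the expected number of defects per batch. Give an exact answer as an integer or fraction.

129/28

E[X] = (1/7)·0 + (3/28)·2 + (2/7)·3 + (1/28)·5 + (1/14)·6 + (1/7)·7 + (3/14)·9
     = 129/28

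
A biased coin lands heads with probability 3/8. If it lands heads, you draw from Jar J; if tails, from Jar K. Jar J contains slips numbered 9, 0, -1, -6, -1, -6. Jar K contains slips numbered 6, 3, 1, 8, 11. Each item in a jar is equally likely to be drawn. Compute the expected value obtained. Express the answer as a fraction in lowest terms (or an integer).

E[X | Jar J] = (9 + 0 − 1 − 6 − 1 − 6)/6 = -5/6
E[X | Jar K] = (6 + 3 + 1 + 8 + 11)/5 = 29/5
E[X] = (3/8)·(-5/6) + (5/8)·29/5 = 53/16

53/16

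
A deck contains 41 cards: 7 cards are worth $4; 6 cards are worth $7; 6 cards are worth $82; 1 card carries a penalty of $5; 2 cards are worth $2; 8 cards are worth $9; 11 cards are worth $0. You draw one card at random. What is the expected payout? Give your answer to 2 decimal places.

$15.44

E[payout] = (7/41)·4 + (6/41)·7 + (6/41)·82 + (1/41)·(-5) + (2/41)·2 + (8/41)·9 + (11/41)·0 = 633/41
≈ $15.44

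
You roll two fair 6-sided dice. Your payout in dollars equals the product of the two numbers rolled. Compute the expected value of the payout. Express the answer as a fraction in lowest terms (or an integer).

Distribution of the product of the two numbers rolled: 1 w.p. 1/36, 2 w.p. 1/18, 3 w.p. 1/18, 4 w.p. 1/12, 5 w.p. 1/18, 6 w.p. 1/9, …
E[payout] = (1/36)·1 + (1/18)·2 + (1/18)·3 + (1/12)·4 + (1/18)·5 + (1/9)·6 + (1/18)·8 + (1/36)·9 + (1/18)·10 + (1/9)·12 + (1/18)·15 + (1/36)·16 + (1/18)·18 + (1/18)·20 + (1/18)·24 + (1/36)·25 + (1/18)·30 + (1/36)·36 = 49/4

49/4 dollars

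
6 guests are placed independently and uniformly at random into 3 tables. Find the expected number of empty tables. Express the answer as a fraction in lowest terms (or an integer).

Let Xⱼ=1 if table j is empty. P(Xⱼ=1) = ((3-1)/3)^6 = 64/729.
By linearity, E[#empty] = 3·64/729 = 64/243.

64/243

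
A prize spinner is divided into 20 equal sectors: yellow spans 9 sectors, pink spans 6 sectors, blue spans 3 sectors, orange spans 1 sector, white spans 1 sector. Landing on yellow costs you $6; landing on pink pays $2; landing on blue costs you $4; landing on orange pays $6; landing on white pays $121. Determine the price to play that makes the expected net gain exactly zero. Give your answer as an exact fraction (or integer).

73/20 dollars

E[payout] = (9/20)·(-6) + (6/20)·2 + (3/20)·(-4) + (1/20)·6 + (1/20)·121 = 73/20
Fair fee = E[payout] = 73/20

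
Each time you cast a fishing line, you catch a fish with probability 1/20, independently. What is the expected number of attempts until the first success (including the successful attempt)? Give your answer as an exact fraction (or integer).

For a geometric distribution, E[trials] = 1/p = 1/(1/20) = 20.

20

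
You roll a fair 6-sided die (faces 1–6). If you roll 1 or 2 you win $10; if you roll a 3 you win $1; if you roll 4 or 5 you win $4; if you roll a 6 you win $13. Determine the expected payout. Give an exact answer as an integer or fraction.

E[payout] = (1/6)·1 + (1/3)·4 + (1/3)·10 + (1/6)·13 = 7

$7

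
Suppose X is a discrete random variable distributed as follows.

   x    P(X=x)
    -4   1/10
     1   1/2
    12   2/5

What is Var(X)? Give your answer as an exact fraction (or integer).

3569/100

E[X] = (1/10)·(-4) + (1/2)·1 + (2/5)·12 = 49/10
E[X²] = (1/10)·16 + (1/2)·1 + (2/5)·144 = 597/10
Var(X) = 597/10 − (49/10)² = 3569/100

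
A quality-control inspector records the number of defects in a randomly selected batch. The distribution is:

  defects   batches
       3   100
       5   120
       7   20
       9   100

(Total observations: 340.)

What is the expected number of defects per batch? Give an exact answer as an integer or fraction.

97/17

Total = 340, so P(defects=3) = 100/340, etc.
E[X] = (5/17)·3 + (6/17)·5 + (1/17)·7 + (5/17)·9
     = 97/17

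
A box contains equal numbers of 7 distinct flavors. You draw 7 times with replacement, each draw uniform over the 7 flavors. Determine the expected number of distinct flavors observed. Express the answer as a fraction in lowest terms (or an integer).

Let Xⱼ=1 if type j appears at least once. P(Xⱼ=1) = 1 − ((7−1)/7)^7 = 543607/823543.
E[#distinct] = 7·543607/823543 = 543607/117649.

543607/117649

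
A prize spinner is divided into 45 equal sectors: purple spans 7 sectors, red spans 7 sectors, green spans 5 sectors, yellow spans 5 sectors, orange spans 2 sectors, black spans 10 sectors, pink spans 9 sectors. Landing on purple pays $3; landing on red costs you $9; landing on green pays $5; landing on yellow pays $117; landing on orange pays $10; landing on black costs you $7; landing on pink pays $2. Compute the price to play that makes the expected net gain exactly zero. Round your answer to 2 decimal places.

E[payout] = (7/45)·3 + (7/45)·(-9) + (5/45)·5 + (5/45)·117 + (2/45)·10 + (10/45)·(-7) + (9/45)·2 = 536/45
Fair fee = E[payout] = 536/45 ≈ $11.91

$11.91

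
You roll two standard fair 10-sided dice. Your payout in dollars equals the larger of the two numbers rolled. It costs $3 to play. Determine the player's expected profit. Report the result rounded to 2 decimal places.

$4.15

Distribution of the larger of the two numbers rolled: 1 w.p. 1/100, 2 w.p. 3/100, 3 w.p. 1/20, 4 w.p. 7/100, 5 w.p. 9/100, 6 w.p. 11/100, …
E[payout] = (1/100)·1 + (3/100)·2 + (1/20)·3 + (7/100)·4 + (9/100)·5 + (11/100)·6 + (13/100)·7 + (3/20)·8 + (17/100)·9 + (19/100)·10 = 143/20
Expected profit = 143/20 − 3 = 83/20 ≈ $4.15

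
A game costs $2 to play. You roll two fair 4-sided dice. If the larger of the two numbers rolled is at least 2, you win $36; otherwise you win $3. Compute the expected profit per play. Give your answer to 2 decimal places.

E[payout] = (1/16)·3 + (15/16)·36 = 543/16
Expected profit = 543/16 − 2 = 511/16 ≈ $31.94

$31.94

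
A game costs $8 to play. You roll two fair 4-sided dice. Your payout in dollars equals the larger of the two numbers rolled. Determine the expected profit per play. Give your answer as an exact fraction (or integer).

-39/8 dollars

Distribution of the larger of the two numbers rolled: 1 w.p. 1/16, 2 w.p. 3/16, 3 w.p. 5/16, 4 w.p. 7/16
E[payout] = (1/16)·1 + (3/16)·2 + (5/16)·3 + (7/16)·4 = 25/8
Expected profit = 25/8 − 8 = -39/8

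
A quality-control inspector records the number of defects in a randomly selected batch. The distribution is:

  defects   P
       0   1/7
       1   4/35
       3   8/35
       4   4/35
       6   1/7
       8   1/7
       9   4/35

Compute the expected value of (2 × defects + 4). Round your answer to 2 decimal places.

E[2x+4] = (1/7)·4 + (4/35)·6 + (8/35)·10 + (4/35)·12 + (1/7)·16 + (1/7)·20 + (4/35)·22
     = 88/7 ≈ 12.57

12.57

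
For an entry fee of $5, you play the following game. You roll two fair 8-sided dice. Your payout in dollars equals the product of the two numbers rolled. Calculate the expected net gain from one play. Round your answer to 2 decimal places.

Distribution of the product of the two numbers rolled: 1 w.p. 1/64, 2 w.p. 1/32, 3 w.p. 1/32, 4 w.p. 3/64, 5 w.p. 1/32, 6 w.p. 1/16, …
E[payout] = (1/64)·1 + (1/32)·2 + (1/32)·3 + (3/64)·4 + (1/32)·5 + (1/16)·6 + (1/32)·7 + (1/16)·8 + (1/64)·9 + (1/32)·10 + (1/16)·12 + (1/32)·14 + (1/32)·15 + (3/64)·16 + (1/32)·18 + (1/32)·20 + (1/32)·21 + (1/16)·24 + (1/64)·25 + (1/32)·28 + (1/32)·30 + (1/32)·32 + (1/32)·35 + (1/64)·36 + (1/32)·40 + (1/32)·42 + (1/32)·48 + (1/64)·49 + (1/32)·56 + (1/64)·64 = 81/4
Expected profit = 81/4 − 5 = 61/4 ≈ $15.25

$15.25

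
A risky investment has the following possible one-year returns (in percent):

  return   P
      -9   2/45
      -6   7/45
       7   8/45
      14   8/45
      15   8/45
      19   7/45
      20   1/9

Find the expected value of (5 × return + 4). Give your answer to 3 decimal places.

E[5x+4] = (2/45)·(-41) + (7/45)·(-26) + (8/45)·39 + (8/45)·74 + (8/45)·79 + (7/45)·99 + (1/9)·104
     = 497/9 ≈ 55.222

55.222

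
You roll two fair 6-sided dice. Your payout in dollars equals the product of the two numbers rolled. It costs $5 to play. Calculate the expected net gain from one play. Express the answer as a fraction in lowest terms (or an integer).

29/4 dollars

Distribution of the product of the two numbers rolled: 1 w.p. 1/36, 2 w.p. 1/18, 3 w.p. 1/18, 4 w.p. 1/12, 5 w.p. 1/18, 6 w.p. 1/9, …
E[payout] = (1/36)·1 + (1/18)·2 + (1/18)·3 + (1/12)·4 + (1/18)·5 + (1/9)·6 + (1/18)·8 + (1/36)·9 + (1/18)·10 + (1/9)·12 + (1/18)·15 + (1/36)·16 + (1/18)·18 + (1/18)·20 + (1/18)·24 + (1/36)·25 + (1/18)·30 + (1/36)·36 = 49/4
Expected profit = 49/4 − 5 = 29/4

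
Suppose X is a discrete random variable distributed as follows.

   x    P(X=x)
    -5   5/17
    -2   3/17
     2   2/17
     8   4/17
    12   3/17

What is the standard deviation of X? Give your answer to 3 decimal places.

E[X] = 41/17, E[X²] = 49
Var(X) = E[X²] − (E[X])² = 49 − 1681/289 = 12480/289
SD(X) = √(12480/289) ≈ 6.571

6.571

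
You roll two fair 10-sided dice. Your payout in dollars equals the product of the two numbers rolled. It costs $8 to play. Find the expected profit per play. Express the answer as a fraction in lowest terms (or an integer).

Distribution of the product of the two numbers rolled: 1 w.p. 1/100, 2 w.p. 1/50, 3 w.p. 1/50, 4 w.p. 3/100, 5 w.p. 1/50, 6 w.p. 1/25, …
E[payout] = (1/100)·1 + (1/50)·2 + (1/50)·3 + (3/100)·4 + (1/50)·5 + (1/25)·6 + (1/50)·7 + (1/25)·8 + (3/100)·9 + (1/25)·10 + (1/25)·12 + (1/50)·14 + (1/50)·15 + (3/100)·16 + (1/25)·18 + (1/25)·20 + (1/50)·21 + (1/25)·24 + (1/100)·25 + (1/50)·27 + (1/50)·28 + (1/25)·30 + (1/50)·32 + (1/50)·35 + (3/100)·36 + (1/25)·40 + (1/50)·42 + (1/50)·45 + (1/50)·48 + (1/100)·49 + (1/50)·50 + (1/50)·54 + (1/50)·56 + (1/50)·60 + (1/50)·63 + (1/100)·64 + (1/50)·70 + (1/50)·72 + (1/50)·80 + (1/100)·81 + (1/50)·90 + (1/100)·100 = 121/4
Expected profit = 121/4 − 8 = 89/4

89/4 dollars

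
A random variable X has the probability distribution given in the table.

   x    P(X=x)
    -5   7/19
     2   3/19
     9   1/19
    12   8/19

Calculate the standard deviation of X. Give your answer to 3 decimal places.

7.664

E[X] = 4, E[X²] = 1420/19
Var(X) = E[X²] − (E[X])² = 1420/19 − 16 = 1116/19
SD(X) = √(1116/19) ≈ 7.664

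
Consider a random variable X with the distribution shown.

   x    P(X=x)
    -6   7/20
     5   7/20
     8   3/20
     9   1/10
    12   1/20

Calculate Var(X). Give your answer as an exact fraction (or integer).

E[X] = (7/20)·(-6) + (7/20)·5 + (3/20)·8 + (1/10)·9 + (1/20)·12 = 47/20
E[X²] = (7/20)·36 + (7/20)·25 + (3/20)·64 + (1/10)·81 + (1/20)·144 = 185/4
Var(X) = 185/4 − (47/20)² = 16291/400

16291/400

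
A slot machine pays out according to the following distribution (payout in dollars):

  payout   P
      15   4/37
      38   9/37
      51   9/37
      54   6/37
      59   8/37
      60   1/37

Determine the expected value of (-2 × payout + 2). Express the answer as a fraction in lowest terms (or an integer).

E[-2x+2] = (4/37)·(-28) + (9/37)·(-74) + (9/37)·(-100) + (6/37)·(-106) + (8/37)·(-116) + (1/37)·(-118)
     = -3360/37

-3360/37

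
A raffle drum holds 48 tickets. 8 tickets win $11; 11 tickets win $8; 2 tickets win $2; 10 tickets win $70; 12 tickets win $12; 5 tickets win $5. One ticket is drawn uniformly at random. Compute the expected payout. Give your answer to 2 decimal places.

$21.85

E[payout] = (8/48)·11 + (11/48)·8 + (2/48)·2 + (10/48)·70 + (12/48)·12 + (5/48)·5 = 1049/48
≈ $21.85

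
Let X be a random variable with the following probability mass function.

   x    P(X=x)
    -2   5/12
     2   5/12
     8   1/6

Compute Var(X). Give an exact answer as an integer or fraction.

E[X] = (5/12)·(-2) + (5/12)·2 + (1/6)·8 = 4/3
E[X²] = (5/12)·4 + (5/12)·4 + (1/6)·64 = 14
Var(X) = 14 − (4/3)² = 110/9

110/9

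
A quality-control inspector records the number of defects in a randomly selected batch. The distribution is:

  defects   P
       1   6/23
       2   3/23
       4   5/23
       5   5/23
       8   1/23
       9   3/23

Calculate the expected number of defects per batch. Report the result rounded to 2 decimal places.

4.00

E[X] = (6/23)·1 + (3/23)·2 + (5/23)·4 + (5/23)·5 + (1/23)·8 + (3/23)·9
     = 4 ≈ 4.00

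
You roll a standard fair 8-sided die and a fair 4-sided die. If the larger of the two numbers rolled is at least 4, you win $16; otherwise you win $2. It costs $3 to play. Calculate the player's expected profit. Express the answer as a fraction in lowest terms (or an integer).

145/16 dollars

E[payout] = (9/32)·2 + (23/32)·16 = 193/16
Expected profit = 193/16 − 3 = 145/16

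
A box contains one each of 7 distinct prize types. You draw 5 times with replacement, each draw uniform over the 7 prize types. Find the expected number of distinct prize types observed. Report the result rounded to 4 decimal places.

Let Xⱼ=1 if type j appears at least once. P(Xⱼ=1) = 1 − ((7−1)/7)^5 = 9031/16807.
E[#distinct] = 7·9031/16807 = 9031/2401.
≈ 3.7613

3.7613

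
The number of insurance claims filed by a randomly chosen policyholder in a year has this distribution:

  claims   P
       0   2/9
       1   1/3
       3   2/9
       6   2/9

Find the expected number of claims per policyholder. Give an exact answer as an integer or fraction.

7/3

E[X] = (2/9)·0 + (1/3)·1 + (2/9)·3 + (2/9)·6
     = 7/3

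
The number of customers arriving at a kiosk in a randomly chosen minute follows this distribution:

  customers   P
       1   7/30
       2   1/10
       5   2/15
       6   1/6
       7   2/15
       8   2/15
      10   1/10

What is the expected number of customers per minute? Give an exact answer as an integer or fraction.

E[X] = (7/30)·1 + (1/10)·2 + (2/15)·5 + (1/6)·6 + (2/15)·7 + (2/15)·8 + (1/10)·10
     = 51/10

51/10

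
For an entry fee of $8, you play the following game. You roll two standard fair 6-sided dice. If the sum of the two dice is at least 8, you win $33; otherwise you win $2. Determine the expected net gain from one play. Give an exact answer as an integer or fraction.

83/12 dollars

E[payout] = (7/12)·2 + (5/12)·33 = 179/12
Expected profit = 179/12 − 8 = 83/12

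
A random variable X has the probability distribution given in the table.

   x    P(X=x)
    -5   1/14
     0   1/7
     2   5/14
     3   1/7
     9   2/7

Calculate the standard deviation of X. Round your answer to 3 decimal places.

E[X] = 47/14, E[X²] = 387/14
Var(X) = E[X²] − (E[X])² = 387/14 − 2209/196 = 3209/196
SD(X) = √(3209/196) ≈ 4.046

4.046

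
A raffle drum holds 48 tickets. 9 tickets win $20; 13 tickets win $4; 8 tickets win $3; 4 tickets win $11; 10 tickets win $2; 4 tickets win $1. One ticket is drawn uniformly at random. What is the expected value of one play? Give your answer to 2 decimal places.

$6.75

E[payout] = (9/48)·20 + (13/48)·4 + (8/48)·3 + (4/48)·11 + (10/48)·2 + (4/48)·1 = 27/4
≈ $6.75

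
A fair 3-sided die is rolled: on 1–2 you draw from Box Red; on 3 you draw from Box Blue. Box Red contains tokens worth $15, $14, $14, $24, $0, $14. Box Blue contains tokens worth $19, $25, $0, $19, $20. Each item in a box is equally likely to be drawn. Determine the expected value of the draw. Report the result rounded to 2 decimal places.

E[X | Box Red] = (15 + 14 + 14 + 24 + 0 + 14)/6 = 27/2
E[X | Box Blue] = (19 + 25 + 0 + 19 + 20)/5 = 83/5
E[X] = (2/3)·27/2 + (1/3)·83/5 = 218/15 ≈ 14.53

$14.53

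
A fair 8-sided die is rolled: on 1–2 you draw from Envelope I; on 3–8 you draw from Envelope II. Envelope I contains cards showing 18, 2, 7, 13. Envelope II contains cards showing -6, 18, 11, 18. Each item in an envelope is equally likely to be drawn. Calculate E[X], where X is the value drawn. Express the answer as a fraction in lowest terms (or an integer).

163/16

E[X | Envelope I] = (18 + 2 + 7 + 13)/4 = 10
E[X | Envelope II] = (-6 + 18 + 11 + 18)/4 = 41/4
E[X] = (1/4)·10 + (3/4)·41/4 = 163/16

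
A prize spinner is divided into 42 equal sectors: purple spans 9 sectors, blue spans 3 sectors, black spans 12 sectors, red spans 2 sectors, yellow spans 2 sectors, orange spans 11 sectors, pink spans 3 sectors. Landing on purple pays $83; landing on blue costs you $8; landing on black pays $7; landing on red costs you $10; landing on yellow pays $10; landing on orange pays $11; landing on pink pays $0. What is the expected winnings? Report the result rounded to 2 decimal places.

E[payout] = (9/42)·83 + (3/42)·(-8) + (12/42)·7 + (2/42)·(-10) + (2/42)·10 + (11/42)·11 + (3/42)·0 = 464/21
≈ $22.10

$22.10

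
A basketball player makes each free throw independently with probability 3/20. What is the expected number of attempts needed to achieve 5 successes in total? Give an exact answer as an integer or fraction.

By linearity (sum of 5 independent geometric waits), E[trials] = 5/p = 5/(3/20) = 100/3.

100/3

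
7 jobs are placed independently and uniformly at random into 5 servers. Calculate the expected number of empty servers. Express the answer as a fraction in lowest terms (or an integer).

Let Xⱼ=1 if server j is empty. P(Xⱼ=1) = ((5-1)/5)^7 = 16384/78125.
By linearity, E[#empty] = 5·16384/78125 = 16384/15625.

16384/15625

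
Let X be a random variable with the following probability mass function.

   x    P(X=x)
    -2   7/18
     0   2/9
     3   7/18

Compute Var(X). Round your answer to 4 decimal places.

4.9043

E[X] = (7/18)·(-2) + (2/9)·0 + (7/18)·3 = 7/18
E[X²] = (7/18)·4 + (2/9)·0 + (7/18)·9 = 91/18
Var(X) = 91/18 − (7/18)² = 1589/324 ≈ 4.9043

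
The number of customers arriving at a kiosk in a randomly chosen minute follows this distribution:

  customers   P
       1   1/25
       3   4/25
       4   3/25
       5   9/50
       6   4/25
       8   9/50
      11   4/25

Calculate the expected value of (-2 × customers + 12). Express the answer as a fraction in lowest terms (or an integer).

E[-2x+12] = (1/25)·10 + (4/25)·6 + (3/25)·4 + (9/50)·2 + (4/25)·0 + (9/50)·(-4) + (4/25)·(-10)
     = -3/25

-3/25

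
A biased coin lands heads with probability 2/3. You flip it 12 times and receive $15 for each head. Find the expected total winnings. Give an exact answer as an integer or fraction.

E[#heads] = 12·2/3 = 8 (linearity over flips).
E[winnings] = 15·8 = 120.

$120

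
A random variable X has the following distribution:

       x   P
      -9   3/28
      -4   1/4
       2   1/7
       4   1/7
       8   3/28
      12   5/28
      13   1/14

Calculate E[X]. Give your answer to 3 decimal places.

E[X] = (3/28)·(-9) + (1/4)·(-4) + (1/7)·2 + (1/7)·4 + (3/28)·8 + (5/28)·12 + (1/14)·13
     = 79/28 ≈ 2.821

2.821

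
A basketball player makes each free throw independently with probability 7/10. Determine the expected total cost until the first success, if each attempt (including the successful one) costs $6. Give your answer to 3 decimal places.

$8.571

E[#attempts] = 1/p = 10/7; E[cost] = 6·10/7 = 60/7.
≈ 8.571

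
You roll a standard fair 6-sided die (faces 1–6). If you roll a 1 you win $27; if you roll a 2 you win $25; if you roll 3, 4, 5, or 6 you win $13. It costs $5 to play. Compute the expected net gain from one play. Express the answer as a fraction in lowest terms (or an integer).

E[payout] = (2/3)·13 + (1/6)·25 + (1/6)·27 = 52/3
Expected profit = 52/3 − 5 = 37/3

37/3 dollars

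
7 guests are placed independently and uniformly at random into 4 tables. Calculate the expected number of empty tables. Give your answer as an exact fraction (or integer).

2187/4096

Let Xⱼ=1 if table j is empty. P(Xⱼ=1) = ((4-1)/4)^7 = 2187/16384.
By linearity, E[#empty] = 4·2187/16384 = 2187/4096.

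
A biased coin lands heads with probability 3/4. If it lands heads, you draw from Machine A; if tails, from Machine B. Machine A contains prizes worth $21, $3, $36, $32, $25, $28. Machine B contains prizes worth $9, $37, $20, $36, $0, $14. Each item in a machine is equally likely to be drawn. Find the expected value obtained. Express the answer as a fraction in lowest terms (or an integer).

551/24 dollars

E[X | Machine A] = (21 + 3 + 36 + 32 + 25 + 28)/6 = 145/6
E[X | Machine B] = (9 + 37 + 20 + 36 + 0 + 14)/6 = 58/3
E[X] = (3/4)·145/6 + (1/4)·58/3 = 551/24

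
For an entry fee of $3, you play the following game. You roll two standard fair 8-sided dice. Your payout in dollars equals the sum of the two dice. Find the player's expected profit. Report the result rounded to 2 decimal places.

Distribution of the sum of the two dice: 2 w.p. 1/64, 3 w.p. 1/32, 4 w.p. 3/64, 5 w.p. 1/16, 6 w.p. 5/64, 7 w.p. 3/32, …
E[payout] = (1/64)·2 + (1/32)·3 + (3/64)·4 + (1/16)·5 + (5/64)·6 + (3/32)·7 + (7/64)·8 + (1/8)·9 + (7/64)·10 + (3/32)·11 + (5/64)·12 + (1/16)·13 + (3/64)·14 + (1/32)·15 + (1/64)·16 = 9
Expected profit = 9 − 3 = 6 ≈ $6.00

$6.00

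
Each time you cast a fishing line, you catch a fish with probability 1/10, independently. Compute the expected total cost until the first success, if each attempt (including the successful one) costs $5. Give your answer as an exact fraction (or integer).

E[#attempts] = 1/p = 10; E[cost] = 5·10 = 50.

$50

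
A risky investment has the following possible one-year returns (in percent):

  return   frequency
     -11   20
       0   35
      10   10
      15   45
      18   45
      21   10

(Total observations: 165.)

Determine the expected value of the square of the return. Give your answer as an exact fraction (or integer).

2169/11

Total = 165, so P(return=-11) = 20/165, etc.
E[X²] = (4/33)·121 + (7/33)·0 + (2/33)·100 + (3/11)·225 + (3/11)·324 + (2/33)·441
     = 2169/11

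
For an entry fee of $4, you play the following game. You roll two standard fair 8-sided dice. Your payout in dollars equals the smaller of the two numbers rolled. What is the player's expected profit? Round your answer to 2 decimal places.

-$0.81

Distribution of the smaller of the two numbers rolled: 1 w.p. 15/64, 2 w.p. 13/64, 3 w.p. 11/64, 4 w.p. 9/64, 5 w.p. 7/64, 6 w.p. 5/64, …
E[payout] = (15/64)·1 + (13/64)·2 + (11/64)·3 + (9/64)·4 + (7/64)·5 + (5/64)·6 + (3/64)·7 + (1/64)·8 = 51/16
Expected profit = 51/16 − 4 = -13/16 ≈ -$0.81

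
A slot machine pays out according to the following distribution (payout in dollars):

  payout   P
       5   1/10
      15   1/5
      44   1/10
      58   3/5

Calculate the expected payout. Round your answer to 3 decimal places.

$42.700

E[X] = (1/10)·5 + (1/5)·15 + (1/10)·44 + (3/5)·58
     = 427/10 ≈ 42.700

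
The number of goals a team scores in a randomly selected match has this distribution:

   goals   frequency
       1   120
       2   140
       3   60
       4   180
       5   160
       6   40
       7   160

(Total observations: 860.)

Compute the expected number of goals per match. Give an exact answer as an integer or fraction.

173/43

Total = 860, so P(goals=1) = 120/860, etc.
E[X] = (6/43)·1 + (7/43)·2 + (3/43)·3 + (9/43)·4 + (8/43)·5 + (2/43)·6 + (8/43)·7
     = 173/43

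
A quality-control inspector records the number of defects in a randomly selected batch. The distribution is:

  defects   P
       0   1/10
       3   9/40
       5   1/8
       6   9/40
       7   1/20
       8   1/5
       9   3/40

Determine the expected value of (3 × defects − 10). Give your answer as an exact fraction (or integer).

233/40

E[3x-10] = (1/10)·(-10) + (9/40)·(-1) + (1/8)·5 + (9/40)·8 + (1/20)·11 + (1/5)·14 + (3/40)·17
     = 233/40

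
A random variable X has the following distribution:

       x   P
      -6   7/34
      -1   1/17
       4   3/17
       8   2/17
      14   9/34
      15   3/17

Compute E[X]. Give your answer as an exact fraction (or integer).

E[X] = (7/34)·(-6) + (1/17)·(-1) + (3/17)·4 + (2/17)·8 + (9/34)·14 + (3/17)·15
     = 114/17

114/17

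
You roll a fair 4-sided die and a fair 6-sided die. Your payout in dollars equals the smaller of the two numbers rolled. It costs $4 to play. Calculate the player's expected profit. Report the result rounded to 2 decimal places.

-$1.92

Distribution of the smaller of the two numbers rolled: 1 w.p. 3/8, 2 w.p. 7/24, 3 w.p. 5/24, 4 w.p. 1/8
E[payout] = (3/8)·1 + (7/24)·2 + (5/24)·3 + (1/8)·4 = 25/12
Expected profit = 25/12 − 4 = -23/12 ≈ -$1.92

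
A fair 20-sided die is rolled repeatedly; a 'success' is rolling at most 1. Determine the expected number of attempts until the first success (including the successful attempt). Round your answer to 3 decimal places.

For a geometric distribution, E[trials] = 1/p = 1/(1/20) = 20.
≈ 20.000

20.000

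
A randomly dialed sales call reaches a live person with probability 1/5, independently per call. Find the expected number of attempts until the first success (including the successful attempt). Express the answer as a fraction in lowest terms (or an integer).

For a geometric distribution, E[trials] = 1/p = 1/(1/5) = 5.

5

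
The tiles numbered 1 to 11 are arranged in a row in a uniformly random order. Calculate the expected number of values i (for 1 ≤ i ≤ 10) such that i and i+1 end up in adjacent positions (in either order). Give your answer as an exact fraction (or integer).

20/11

For each i ∈ {1,…,10}, let Xᵢ = 1 if i and i+1 are adjacent. P(Xᵢ=1) = 2·(11−1)!/11! = 2/11.
By linearity, E[ΣXᵢ] = (10)·(2/11) = 20/11.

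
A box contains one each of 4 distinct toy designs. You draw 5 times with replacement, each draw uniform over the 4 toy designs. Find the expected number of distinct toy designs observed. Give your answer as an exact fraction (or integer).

Let Xⱼ=1 if type j appears at least once. P(Xⱼ=1) = 1 − ((4−1)/4)^5 = 781/1024.
E[#distinct] = 4·781/1024 = 781/256.

781/256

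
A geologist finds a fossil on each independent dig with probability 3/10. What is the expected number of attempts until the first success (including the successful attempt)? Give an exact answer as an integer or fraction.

10/3

For a geometric distribution, E[trials] = 1/p = 1/(3/10) = 10/3.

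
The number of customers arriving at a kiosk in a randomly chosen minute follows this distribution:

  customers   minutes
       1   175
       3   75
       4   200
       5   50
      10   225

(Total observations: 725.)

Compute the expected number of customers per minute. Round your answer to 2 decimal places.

Total = 725, so P(customers=1) = 175/725, etc.
E[X] = (7/29)·1 + (3/29)·3 + (8/29)·4 + (2/29)·5 + (9/29)·10
     = 148/29 ≈ 5.10

5.10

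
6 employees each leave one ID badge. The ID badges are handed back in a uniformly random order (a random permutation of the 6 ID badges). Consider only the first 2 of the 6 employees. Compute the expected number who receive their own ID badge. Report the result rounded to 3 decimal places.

Let Xᵢ = 1 if person i gets their own ID badge. For each i, P(Xᵢ=1) = 1/6.
By linearity of expectation, E[X₁+…+X_2] = 2·(1/6) = 1/3.
≈ 0.333

0.333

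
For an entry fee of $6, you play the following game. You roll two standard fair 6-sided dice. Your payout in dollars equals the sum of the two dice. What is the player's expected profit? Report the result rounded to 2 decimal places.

$1.00

Distribution of the sum of the two dice: 2 w.p. 1/36, 3 w.p. 1/18, 4 w.p. 1/12, 5 w.p. 1/9, 6 w.p. 5/36, 7 w.p. 1/6, …
E[payout] = (1/36)·2 + (1/18)·3 + (1/12)·4 + (1/9)·5 + (5/36)·6 + (1/6)·7 + (5/36)·8 + (1/9)·9 + (1/12)·10 + (1/18)·11 + (1/36)·12 = 7
Expected profit = 7 − 6 = 1 ≈ $1.00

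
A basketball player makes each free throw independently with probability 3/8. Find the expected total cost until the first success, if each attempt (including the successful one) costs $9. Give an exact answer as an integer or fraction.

$24

E[#attempts] = 1/p = 8/3; E[cost] = 9·8/3 = 24.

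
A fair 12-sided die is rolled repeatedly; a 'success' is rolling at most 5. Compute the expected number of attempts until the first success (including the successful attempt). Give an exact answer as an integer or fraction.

For a geometric distribution, E[trials] = 1/p = 1/(5/12) = 12/5.

12/5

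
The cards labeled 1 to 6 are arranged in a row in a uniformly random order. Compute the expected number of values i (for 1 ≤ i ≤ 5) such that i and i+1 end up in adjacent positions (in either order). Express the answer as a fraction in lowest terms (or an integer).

5/3

For each i ∈ {1,…,5}, let Xᵢ = 1 if i and i+1 are adjacent. P(Xᵢ=1) = 2·(6−1)!/6! = 2/6.
By linearity, E[ΣXᵢ] = (5)·(2/6) = 5/3.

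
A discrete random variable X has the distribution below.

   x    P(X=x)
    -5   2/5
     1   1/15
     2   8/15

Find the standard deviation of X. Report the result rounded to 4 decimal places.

3.3836

E[X] = -13/15, E[X²] = 61/5
Var(X) = E[X²] − (E[X])² = 61/5 − 169/225 = 2576/225
SD(X) = √(2576/225) ≈ 3.3836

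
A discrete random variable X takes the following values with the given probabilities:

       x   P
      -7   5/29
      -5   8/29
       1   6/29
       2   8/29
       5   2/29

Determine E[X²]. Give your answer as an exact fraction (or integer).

533/29

E[X²] = (5/29)·49 + (8/29)·25 + (6/29)·1 + (8/29)·4 + (2/29)·25
     = 533/29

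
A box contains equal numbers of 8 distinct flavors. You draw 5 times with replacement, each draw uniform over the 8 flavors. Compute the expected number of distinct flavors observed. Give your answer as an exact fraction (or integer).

15961/4096

Let Xⱼ=1 if type j appears at least once. P(Xⱼ=1) = 1 − ((8−1)/8)^5 = 15961/32768.
E[#distinct] = 8·15961/32768 = 15961/4096.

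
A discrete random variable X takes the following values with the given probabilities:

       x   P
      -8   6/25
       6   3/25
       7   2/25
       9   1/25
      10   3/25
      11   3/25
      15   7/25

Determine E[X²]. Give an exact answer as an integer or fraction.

2909/25

E[X²] = (6/25)·64 + (3/25)·36 + (2/25)·49 + (1/25)·81 + (3/25)·100 + (3/25)·121 + (7/25)·225
     = 2909/25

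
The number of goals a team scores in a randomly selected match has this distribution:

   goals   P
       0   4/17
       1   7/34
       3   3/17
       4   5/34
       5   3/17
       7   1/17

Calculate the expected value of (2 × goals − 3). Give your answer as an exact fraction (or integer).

38/17

E[2x-3] = (4/17)·(-3) + (7/34)·(-1) + (3/17)·3 + (5/34)·5 + (3/17)·7 + (1/17)·11
     = 38/17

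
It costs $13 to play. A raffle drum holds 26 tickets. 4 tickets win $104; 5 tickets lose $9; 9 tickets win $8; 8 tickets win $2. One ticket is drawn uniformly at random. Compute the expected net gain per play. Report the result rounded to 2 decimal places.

E[payout] = (4/26)·104 + (5/26)·(-9) + (9/26)·8 + (8/26)·2 = 459/26
Expected profit = 459/26 − 13 = 121/26 ≈ $4.65

$4.65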